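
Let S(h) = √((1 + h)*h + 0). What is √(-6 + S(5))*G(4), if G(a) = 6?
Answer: 6*√(-6 + √30) ≈ 4.3382*I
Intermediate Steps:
S(h) = √(h*(1 + h)) (S(h) = √(h*(1 + h) + 0) = √(h*(1 + h)))
√(-6 + S(5))*G(4) = √(-6 + √(5*(1 + 5)))*6 = √(-6 + √(5*6))*6 = √(-6 + √30)*6 = 6*√(-6 + √30)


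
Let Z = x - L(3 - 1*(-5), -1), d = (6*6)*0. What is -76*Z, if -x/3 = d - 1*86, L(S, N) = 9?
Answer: -18924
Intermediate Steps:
d = 0 (d = 36*0 = 0)
x = 258 (x = -3*(0 - 1*86) = -3*(0 - 86) = -3*(-86) = 258)
Z = 249 (Z = 258 - 1*9 = 258 - 9 = 249)
-76*Z = -76*249 = -18924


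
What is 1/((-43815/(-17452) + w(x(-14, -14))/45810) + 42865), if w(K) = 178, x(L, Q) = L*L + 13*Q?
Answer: 399738060/17135777077703 ≈ 2.3328e-5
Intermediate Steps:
x(L, Q) = L² + 13*Q
1/((-43815/(-17452) + w(x(-14, -14))/45810) + 42865) = 1/((-43815/(-17452) + 178/45810) + 42865) = 1/((-43815*(-1/17452) + 178*(1/45810)) + 42865) = 1/((43815/17452 + 89/22905) + 42865) = 1/(1005135803/399738060 + 42865) = 1/(17135777077703/399738060) = 399738060/17135777077703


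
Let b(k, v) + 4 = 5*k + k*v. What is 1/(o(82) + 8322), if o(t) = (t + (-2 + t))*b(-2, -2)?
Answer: 1/6702 ≈ 0.00014921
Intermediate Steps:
b(k, v) = -4 + 5*k + k*v (b(k, v) = -4 + (5*k + k*v) = -4 + 5*k + k*v)
o(t) = 20 - 20*t (o(t) = (t + (-2 + t))*(-4 + 5*(-2) - 2*(-2)) = (-2 + 2*t)*(-4 - 10 + 4) = (-2 + 2*t)*(-10) = 20 - 20*t)
1/(o(82) + 8322) = 1/((20 - 20*82) + 8322) = 1/((20 - 1640) + 8322) = 1/(-1620 + 8322) = 1/6702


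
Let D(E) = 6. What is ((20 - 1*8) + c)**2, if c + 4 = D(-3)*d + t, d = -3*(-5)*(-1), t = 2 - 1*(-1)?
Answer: 6241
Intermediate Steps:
t = 3 (t = 2 + 1 = 3)
d = -15 (d = 15*(-1) = -15)
c = -91 (c = -4 + (6*(-15) + 3) = -4 + (-90 + 3) = -4 - 87 = -91)
((20 - 1*8) + c)**2 = ((20 - 1*8) - 91)**2 = ((20 - 8) - 91)**2 = (12 - 91)**2 = (-79)**2 = 6241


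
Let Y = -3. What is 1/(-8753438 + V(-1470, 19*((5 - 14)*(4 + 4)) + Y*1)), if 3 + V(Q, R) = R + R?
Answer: -1/8756183 ≈ -1.1421e-7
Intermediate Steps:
V(Q, R) = -3 + 2*R (V(Q, R) = -3 + (R + R) = -3 + 2*R)
1/(-8753438 + V(-1470, 19*((5 - 14)*(4 + 4)) + Y*1)) = 1/(-8753438 + (-3 + 2*(19*((5 - 14)*(4 + 4)) - 3*1))) = 1/(-8753438 + (-3 + 2*(19*(-9*8) - 3))) = 1/(-8753438 + (-3 + 2*(19*(-72) - 3))) = 1/(-8753438 + (-3 + 2*(-1368 - 3))) = 1/(-8753438 + (-3 + 2*(-1371))) = 1/(-8753438 + (-3 - 2742)) = 1/(-8753438 - 2745) = 1/(-8756183) = -1/8756183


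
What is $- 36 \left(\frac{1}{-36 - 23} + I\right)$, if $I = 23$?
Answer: $- \frac{48816}{59} \approx -827.39$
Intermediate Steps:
$- 36 \left(\frac{1}{-36 - 23} + I\right) = - 36 \left(\frac{1}{-36 - 23} + 23\right) = - 36 \left(\frac{1}{-59} + 23\right) = - 36 \left(- \frac{1}{59} + 23\right) = \left(-36\right) \frac{1356}{59} = - \frac{48816}{59}$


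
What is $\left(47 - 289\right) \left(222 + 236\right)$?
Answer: $-110836$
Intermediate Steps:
$\left(47 - 289\right) \left(222 + 236\right) = \left(-242\right) 458 = -110836$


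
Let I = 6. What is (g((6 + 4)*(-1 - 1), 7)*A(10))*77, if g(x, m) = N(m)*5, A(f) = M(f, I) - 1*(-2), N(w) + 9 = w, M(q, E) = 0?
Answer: -1540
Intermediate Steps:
N(w) = -9 + w
A(f) = 2 (A(f) = 0 - 1*(-2) = 0 + 2 = 2)
g(x, m) = -45 + 5*m (g(x, m) = (-9 + m)*5 = -45 + 5*m)
(g((6 + 4)*(-1 - 1), 7)*A(10))*77 = ((-45 + 5*7)*2)*77 = ((-45 + 35)*2)*77 = -10*2*77 = -20*77 = -1540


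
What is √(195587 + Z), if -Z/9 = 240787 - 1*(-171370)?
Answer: I*√3513826 ≈ 1874.5*I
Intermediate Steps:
Z = -3709413 (Z = -9*(240787 - 1*(-171370)) = -9*(240787 + 171370) = -9*412157 = -3709413)
√(195587 + Z) = √(195587 - 3709413) = √(-3513826) = I*√3513826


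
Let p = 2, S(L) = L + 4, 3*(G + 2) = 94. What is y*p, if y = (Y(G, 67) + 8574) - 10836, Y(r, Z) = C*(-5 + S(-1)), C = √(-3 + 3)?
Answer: -4524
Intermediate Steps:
C = 0 (C = √0 = 0)
G = 88/3 (G = -2 + (⅓)*94 = -2 + 94/3 = 88/3 ≈ 29.333)
S(L) = 4 + L
Y(r, Z) = 0 (Y(r, Z) = 0*(-5 + (4 - 1)) = 0*(-5 + 3) = 0*(-2) = 0)
y = -2262 (y = (0 + 8574) - 10836 = 8574 - 10836 = -2262)
y*p = -2262*2 = -4524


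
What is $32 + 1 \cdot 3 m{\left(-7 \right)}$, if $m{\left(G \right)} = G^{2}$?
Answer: $179$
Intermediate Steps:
$32 + 1 \cdot 3 m{\left(-7 \right)} = 32 + 1 \cdot 3 \left(-7\right)^{2} = 32 + 3 \cdot 49 = 32 + 147 = 179$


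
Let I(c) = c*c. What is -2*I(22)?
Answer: -968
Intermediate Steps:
I(c) = c**2
-2*I(22) = -2*22**2 = -2*484 = -968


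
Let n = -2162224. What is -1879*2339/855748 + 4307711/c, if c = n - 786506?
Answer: -8322963698479/1261684900020 ≈ -6.5967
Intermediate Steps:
c = -2948730 (c = -2162224 - 786506 = -2948730)
-1879*2339/855748 + 4307711/c = -1879*2339/855748 + 4307711/(-2948730) = -4394981*1/855748 + 4307711*(-1/2948730) = -4394981/855748 - 4307711/2948730 = -8322963698479/1261684900020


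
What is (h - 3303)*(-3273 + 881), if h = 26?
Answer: 7838584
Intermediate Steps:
(h - 3303)*(-3273 + 881) = (26 - 3303)*(-3273 + 881) = -3277*(-2392) = 7838584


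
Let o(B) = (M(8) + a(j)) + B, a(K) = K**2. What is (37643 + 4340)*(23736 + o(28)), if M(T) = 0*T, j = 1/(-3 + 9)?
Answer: 35916666415/36 ≈ 9.9769e+8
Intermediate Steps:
j = 1/6 ≈ 0.16667
M(T) = 0
o(B) = 1/36 + B (o(B) = (0 + (1/6)**2) + B = (0 + 1/36) + B = 1/36 + B)
(37643 + 4340)*(23736 + o(28)) = (37643 + 4340)*(23736 + (1/36 + 28)) = 41983*(23736 + 1009/36) = 41983*(855505/36) = 35916666415/36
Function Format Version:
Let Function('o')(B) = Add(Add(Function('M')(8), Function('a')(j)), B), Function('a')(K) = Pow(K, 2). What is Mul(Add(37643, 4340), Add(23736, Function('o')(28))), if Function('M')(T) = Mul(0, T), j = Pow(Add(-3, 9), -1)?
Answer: Rational(35916666415, 36) ≈ 9.9769e+8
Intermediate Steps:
j = Rational(1, 6) (j = Pow(6, -1) = Rational(1, 6) ≈ 0.16667)
Function('M')(T) = 0
Function('o')(B) = Add(Rational(1, 36), B) (Function('o')(B) = Add(Add(0, Pow(Rational(1, 6), 2)), B) = Add(Add(0, Rational(1, 36)), B) = Add(Rational(1, 36), B))
Mul(Add(37643, 4340), Add(23736, Function('o')(28))) = Mul(Add(37643, 4340), Add(23736, Add(Rational(1, 36), 28))) = Mul(41983, Add(23736, Rational(1009, 36))) = Mul(41983, Rational(855505, 36)) = Rational(35916666415, 36)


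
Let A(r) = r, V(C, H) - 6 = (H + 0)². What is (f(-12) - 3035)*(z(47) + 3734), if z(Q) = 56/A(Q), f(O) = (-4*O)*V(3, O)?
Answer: 731182410/47 ≈ 1.5557e+7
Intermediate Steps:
V(C, H) = 6 + H² (V(C, H) = 6 + (H + 0)² = 6 + H²)
f(O) = -4*O*(6 + O²) (f(O) = (-4*O)*(6 + O²) = -4*O*(6 + O²))
z(Q) = 56/Q
(f(-12) - 3035)*(z(47) + 3734) = (-4*(-12)*(6 + (-12)²) - 3035)*(56/47 + 3734) = (-4*(-12)*(6 + 144) - 3035)*(56*(1/47) + 3734) = (-4*(-12)*150 - 3035)*(56/47 + 3734) = (7200 - 3035)*(175554/47) = 4165*(175554/47) = 731182410/47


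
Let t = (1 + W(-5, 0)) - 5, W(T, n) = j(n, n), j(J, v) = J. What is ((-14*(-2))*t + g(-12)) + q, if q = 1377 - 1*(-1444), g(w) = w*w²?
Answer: 981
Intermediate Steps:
g(w) = w³
W(T, n) = n
t = -4 (t = (1 + 0) - 5 = 1 - 5 = -4)
q = 2821 (q = 1377 + 1444 = 2821)
((-14*(-2))*t + g(-12)) + q = (-14*(-2)*(-4) + (-12)³) + 2821 = (28*(-4) - 1728) + 2821 = (-112 - 1728) + 2821 = -1840 + 2821 = 981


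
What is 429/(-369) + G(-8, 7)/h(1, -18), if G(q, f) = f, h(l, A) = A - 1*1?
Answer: -3578/2337 ≈ -1.5310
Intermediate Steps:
h(l, A) = -1 + A (h(l, A) = A - 1 = -1 + A)
429/(-369) + G(-8, 7)/h(1, -18) = 429/(-369) + 7/(-1 - 18) = 429*(-1/369) + 7/(-19) = -143/123 + 7*(-1/19) = -143/123 - 7/19 = -3578/2337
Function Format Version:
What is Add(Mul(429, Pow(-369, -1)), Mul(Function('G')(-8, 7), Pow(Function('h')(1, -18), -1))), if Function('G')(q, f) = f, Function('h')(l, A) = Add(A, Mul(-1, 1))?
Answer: Rational(-3578, 2337) ≈ -1.5310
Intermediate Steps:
Function('h')(l, A) = Add(-1, A) (Function('h')(l, A) = Add(A, -1) = Add(-1, A))
Add(Mul(429, Pow(-369, -1)), Mul(Function('G')(-8, 7), Pow(Function('h')(1, -18), -1))) = Add(Mul(429, Pow(-369, -1)), Mul(7, Pow(Add(-1, -18), -1))) = Add(Mul(429, Rational(-1, 369)), Mul(7, Pow(-19, -1))) = Add(Rational(-143, 123), Mul(7, Rational(-1, 19))) = Add(Rational(-143, 123), Rational(-7, 19)) = Rational(-3578, 2337)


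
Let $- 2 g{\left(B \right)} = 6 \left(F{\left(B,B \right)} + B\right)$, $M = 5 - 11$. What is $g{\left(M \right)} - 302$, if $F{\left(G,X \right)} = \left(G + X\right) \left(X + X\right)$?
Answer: $-716$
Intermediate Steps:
$M = -6$ ($M = 5 - 11 = -6$)
$F{\left(G,X \right)} = 2 X \left(G + X\right)$ ($F{\left(G,X \right)} = \left(G + X\right) 2 X = 2 X \left(G + X\right)$)
$g{\left(B \right)} = - 12 B^{2} - 3 B$ ($g{\left(B \right)} = - \frac{6 \left(2 B \left(B + B\right) + B\right)}{2} = - \frac{6 \left(2 B 2 B + B\right)}{2} = - \frac{6 \left(4 B^{2} + B\right)}{2} = - \frac{6 \left(B + 4 B^{2}\right)}{2} = - \frac{6 B + 24 B^{2}}{2} = - 12 B^{2} - 3 B$)
$g{\left(M \right)} - 302 = 3 \left(-6\right) \left(-1 - -24\right) - 302 = 3 \left(-6\right) \left(-1 + 24\right) - 302 = 3 \left(-6\right) 23 - 302 = -414 - 302 = -716$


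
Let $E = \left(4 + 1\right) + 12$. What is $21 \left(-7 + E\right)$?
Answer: $210$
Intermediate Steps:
$E = 17$ ($E = 5 + 12 = 17$)
$21 \left(-7 + E\right) = 21 \left(-7 + 17\right) = 21 \cdot 10 = 210$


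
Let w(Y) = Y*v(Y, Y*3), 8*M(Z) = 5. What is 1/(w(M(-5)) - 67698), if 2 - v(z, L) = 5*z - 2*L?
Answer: -64/4332567 ≈ -1.4772e-5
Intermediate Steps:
M(Z) = 5/8 (M(Z) = (1/8)*5 = 5/8)
v(z, L) = 2 - 5*z + 2*L (v(z, L) = 2 - (5*z - 2*L) = 2 - (-2*L + 5*z) = 2 + (-5*z + 2*L) = 2 - 5*z + 2*L)
w(Y) = Y*(2 + Y) (w(Y) = Y*(2 - 5*Y + 2*(Y*3)) = Y*(2 - 5*Y + 2*(3*Y)) = Y*(2 - 5*Y + 6*Y) = Y*(2 + Y))
1/(w(M(-5)) - 67698) = 1/(5*(2 + 5/8)/8 - 67698) = 1/((5/8)*(21/8) - 67698) = 1/(105/64 - 67698) = 1/(-4332567/64) = -64/4332567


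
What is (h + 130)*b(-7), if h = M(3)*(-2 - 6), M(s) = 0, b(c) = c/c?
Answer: 130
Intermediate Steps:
b(c) = 1
h = 0 (h = 0*(-2 - 6) = 0*(-8) = 0)
(h + 130)*b(-7) = (0 + 130)*1 = 130*1 = 130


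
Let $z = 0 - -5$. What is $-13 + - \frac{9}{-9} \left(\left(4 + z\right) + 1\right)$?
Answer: $-3$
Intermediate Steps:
$z = 5$ ($z = 0 + 5 = 5$)
$-13 + - \frac{9}{-9} \left(\left(4 + z\right) + 1\right) = -13 + - \frac{9}{-9} \left(\left(4 + 5\right) + 1\right) = -13 + \left(-9\right) \left(- \frac{1}{9}\right) \left(9 + 1\right) = -13 + 1 \cdot 10 = -13 + 10 = -3$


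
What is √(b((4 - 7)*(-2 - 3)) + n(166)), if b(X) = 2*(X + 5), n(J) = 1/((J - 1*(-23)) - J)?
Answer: √21183/23 ≈ 6.3280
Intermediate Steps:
n(J) = 1/23 (n(J) = 1/((J + 23) - J) = 1/((23 + J) - J) = 1/23)
b(X) = 10 + 2*X (b(X) = 2*(5 + X) = 10 + 2*X)
√(b((4 - 7)*(-2 - 3)) + n(166)) = √((10 + 2*((4 - 7)*(-2 - 3))) + 1/23) = √((10 + 2*(-3*(-5))) + 1/23) = √((10 + 2*15) + 1/23) = √((10 + 30) + 1/23) = √(40 + 1/23) = √(921/23) = √21183/23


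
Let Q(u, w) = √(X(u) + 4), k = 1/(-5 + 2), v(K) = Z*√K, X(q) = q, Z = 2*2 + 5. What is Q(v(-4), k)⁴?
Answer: -308 + 144*I ≈ -308.0 + 144.0*I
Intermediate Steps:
Z = 9 (Z = 4 + 5 = 9)
v(K) = 9*√K
k = -⅓ (k = 1/(-3) = -⅓ ≈ -0.33333)
Q(u, w) = √(4 + u) (Q(u, w) = √(u + 4) = √(4 + u))
Q(v(-4), k)⁴ = (√(4 + 9*√(-4)))⁴ = (√(4 + 9*(2*I)))⁴ = (√(4 + 18*I))⁴ = (4 + 18*I)²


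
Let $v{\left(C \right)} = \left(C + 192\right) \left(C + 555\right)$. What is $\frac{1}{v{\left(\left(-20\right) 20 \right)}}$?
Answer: $- \frac{1}{32240} \approx -3.1017 \cdot 10^{-5}$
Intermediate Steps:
$v{\left(C \right)} = \left(192 + C\right) \left(555 + C\right)$
$\frac{1}{v{\left(\left(-20\right) 20 \right)}} = \frac{1}{106560 + \left(\left(-20\right) 20\right)^{2} + 747 \left(\left(-20\right) 20\right)} = \frac{1}{106560 + \left(-400\right)^{2} + 747 \left(-400\right)} = \frac{1}{106560 + 160000 - 298800} = \frac{1}{-32240} = - \frac{1}{32240}$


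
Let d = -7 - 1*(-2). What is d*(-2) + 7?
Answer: 17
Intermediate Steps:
d = -5 (d = -7 + 2 = -5)
d*(-2) + 7 = -5*(-2) + 7 = 10 + 7 = 17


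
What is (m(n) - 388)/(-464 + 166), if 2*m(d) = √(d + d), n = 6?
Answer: 194/149 - √3/298 ≈ 1.2962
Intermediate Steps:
m(d) = √2*√d/2 (m(d) = √(d + d)/2 = √(2*d)/2 = (√2*√d)/2 = √2*√d/2)
(m(n) - 388)/(-464 + 166) = (√2*√6/2 - 388)/(-464 + 166) = (√3 - 388)/(-298) = (-388 + √3)*(-1/298) = 194/149 - √3/298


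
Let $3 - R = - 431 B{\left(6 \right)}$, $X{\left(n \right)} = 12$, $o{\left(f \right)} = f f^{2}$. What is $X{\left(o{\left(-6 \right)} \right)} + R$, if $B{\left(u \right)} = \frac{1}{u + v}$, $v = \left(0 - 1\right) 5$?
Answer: $446$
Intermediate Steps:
$v = -5$ ($v = \left(-1\right) 5 = -5$)
$o{\left(f \right)} = f^{3}$
$B{\left(u \right)} = \frac{1}{-5 + u}$ ($B{\left(u \right)} = \frac{1}{u - 5} = \frac{1}{-5 + u}$)
$R = 434$ ($R = 3 - - \frac{431}{-5 + 6} = 3 - - \frac{431}{1} = 3 - \left(-431\right) 1 = 3 - -431 = 3 + 431 = 434$)
$X{\left(o{\left(-6 \right)} \right)} + R = 12 + 434 = 446$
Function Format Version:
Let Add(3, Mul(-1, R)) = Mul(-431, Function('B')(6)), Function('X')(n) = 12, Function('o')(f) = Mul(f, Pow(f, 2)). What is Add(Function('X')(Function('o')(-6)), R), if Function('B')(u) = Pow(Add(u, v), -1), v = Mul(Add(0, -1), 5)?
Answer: 446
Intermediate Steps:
v = -5 (v = Mul(-1, 5) = -5)
Function('o')(f) = Pow(f, 3)
Function('B')(u) = Pow(Add(-5, u), -1) (Function('B')(u) = Pow(Add(u, -5), -1) = Pow(Add(-5, u), -1))
R = 434 (R = Add(3, Mul(-1, Mul(-431, Pow(Add(-5, 6), -1)))) = Add(3, Mul(-1, Mul(-431, Pow(1, -1)))) = Add(3, Mul(-1, Mul(-431, 1))) = Add(3, Mul(-1, -431)) = Add(3, 431) = 434)
Add(Function('X')(Function('o')(-6)), R) = Add(12, 434) = 446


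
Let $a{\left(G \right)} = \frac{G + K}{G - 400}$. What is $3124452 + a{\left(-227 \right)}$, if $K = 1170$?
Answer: $\frac{1959030461}{627} \approx 3.1245 \cdot 10^{6}$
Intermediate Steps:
$a{\left(G \right)} = \frac{1170 + G}{-400 + G}$ ($a{\left(G \right)} = \frac{G + 1170}{G - 400} = \frac{1170 + G}{-400 + G}$)
$3124452 + a{\left(-227 \right)} = 3124452 + \frac{1170 - 227}{-400 - 227} = 3124452 + \frac{1}{-627} \cdot 943 = 3124452 - \frac{943}{627} = \frac{1959030461}{627}$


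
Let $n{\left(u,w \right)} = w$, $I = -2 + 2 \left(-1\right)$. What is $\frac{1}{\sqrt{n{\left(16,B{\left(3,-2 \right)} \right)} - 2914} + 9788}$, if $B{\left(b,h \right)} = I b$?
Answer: $\frac{4894}{47903935} - \frac{i \sqrt{2926}}{95807870} \approx 0.00010216 - 5.6459 \cdot 10^{-7} i$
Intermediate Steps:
$I = -4$ ($I = -2 - 2 = -4$)
$B{\left(b,h \right)} = - 4 b$
$\frac{1}{\sqrt{n{\left(16,B{\left(3,-2 \right)} \right)} - 2914} + 9788} = \frac{1}{\sqrt{\left(-4\right) 3 - 2914} + 9788} = \frac{1}{\sqrt{-12 - 2914} + 9788} = \frac{1}{\sqrt{-2926} + 9788} = \frac{1}{i \sqrt{2926} + 9788} = \frac{1}{9788 + i \sqrt{2926}}$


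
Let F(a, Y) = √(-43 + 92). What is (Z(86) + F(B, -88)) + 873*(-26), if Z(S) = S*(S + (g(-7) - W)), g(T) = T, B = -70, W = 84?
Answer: -23121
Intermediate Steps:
F(a, Y) = 7 (F(a, Y) = √49 = 7)
Z(S) = S*(-91 + S) (Z(S) = S*(S + (-7 - 1*84)) = S*(S + (-7 - 84)) = S*(S - 91) = S*(-91 + S))
(Z(86) + F(B, -88)) + 873*(-26) = (86*(-91 + 86) + 7) + 873*(-26) = (86*(-5) + 7) - 22698 = (-430 + 7) - 22698 = -423 - 22698 = -23121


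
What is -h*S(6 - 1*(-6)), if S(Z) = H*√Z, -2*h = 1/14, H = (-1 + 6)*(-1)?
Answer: -5*√3/14 ≈ -0.61859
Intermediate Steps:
H = -5 (H = 5*(-1) = -5)
h = -1/28 (h = -½/14 = -½*1/14 = -1/28 ≈ -0.035714)
S(Z) = -5*√Z
-h*S(6 - 1*(-6)) = -(-1)*(-5*√(6 - 1*(-6)))/28 = -(-1)*(-5*√(6 + 6))/28 = -(-1)*(-10*√3)/28 = -5*√3/14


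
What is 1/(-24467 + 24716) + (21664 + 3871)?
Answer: 6358216/249 ≈ 25535.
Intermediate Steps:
1/(-24467 + 24716) + (21664 + 3871) = 1/249 + 25535 = 6358216/249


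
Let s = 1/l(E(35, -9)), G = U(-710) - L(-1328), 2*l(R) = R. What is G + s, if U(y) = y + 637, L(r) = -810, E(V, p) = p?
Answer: 6631/9 ≈ 736.78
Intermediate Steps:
l(R) = R/2
U(y) = 637 + y
G = 737 (G = (637 - 710) - 1*(-810) = -73 + 810 = 737)
s = -2/9 (s = 1/((½)*(-9)) = 1/(-9/2) = -2/9 ≈ -0.22222)
G + s = 737 - 2/9 = 6631/9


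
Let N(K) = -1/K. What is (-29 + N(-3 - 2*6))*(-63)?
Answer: 9114/5 ≈ 1822.8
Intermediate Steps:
(-29 + N(-3 - 2*6))*(-63) = (-29 - 1/(-3 - 2*6))*(-63) = (-29 - 1/(-3 - 12))*(-63) = (-29 - 1/(-15))*(-63) = (-29 - 1*(-1/15))*(-63) = (-29 + 1/15)*(-63) = -434/15*(-63) = 9114/5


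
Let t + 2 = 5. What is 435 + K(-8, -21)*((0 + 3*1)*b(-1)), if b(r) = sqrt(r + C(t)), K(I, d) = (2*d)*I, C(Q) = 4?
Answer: 435 + 1008*sqrt(3) ≈ 2180.9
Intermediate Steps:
t = 3 (t = -2 + 5 = 3)
K(I, d) = 2*I*d
b(r) = sqrt(4 + r) (b(r) = sqrt(r + 4) = sqrt(4 + r))
435 + K(-8, -21)*((0 + 3*1)*b(-1)) = 435 + (2*(-8)*(-21))*((0 + 3*1)*sqrt(4 - 1)) = 435 + 336*((0 + 3)*sqrt(3)) = 435 + 336*(3*sqrt(3)) = 435 + 1008*sqrt(3)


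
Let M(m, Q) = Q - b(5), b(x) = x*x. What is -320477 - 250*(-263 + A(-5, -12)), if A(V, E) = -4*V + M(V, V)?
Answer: -252227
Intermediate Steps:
b(x) = x²
M(m, Q) = -25 + Q (M(m, Q) = Q - 1*5² = Q - 1*25 = Q - 25 = -25 + Q)
A(V, E) = -25 - 3*V (A(V, E) = -4*V + (-25 + V) = -25 - 3*V)
-320477 - 250*(-263 + A(-5, -12)) = -320477 - 250*(-263 + (-25 - 3*(-5))) = -320477 - 250*(-263 + (-25 + 15)) = -320477 - 250*(-263 - 10) = -320477 - 250*(-273) = -320477 + 68250 = -252227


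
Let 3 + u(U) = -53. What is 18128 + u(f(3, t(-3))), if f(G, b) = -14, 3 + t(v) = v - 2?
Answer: 18072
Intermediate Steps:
t(v) = -5 + v (t(v) = -3 + (v - 2) = -3 + (-2 + v) = -5 + v)
u(U) = -56 (u(U) = -3 - 53 = -56)
18128 + u(f(3, t(-3))) = 18128 - 56 = 18072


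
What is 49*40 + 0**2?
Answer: 1960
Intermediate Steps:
49*40 + 0**2 = 1960 + 0 = 1960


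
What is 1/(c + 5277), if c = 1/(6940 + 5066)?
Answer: 12006/63355663 ≈ 0.00018950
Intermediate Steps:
c = 1/12006 ≈ 8.3292e-5
1/(c + 5277) = 1/(1/12006 + 5277) = 1/(63355663/12006) = 12006/63355663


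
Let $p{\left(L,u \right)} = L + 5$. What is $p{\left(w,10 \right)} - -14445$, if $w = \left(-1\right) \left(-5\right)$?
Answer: $14455$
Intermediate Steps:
$w = 5$
$p{\left(L,u \right)} = 5 + L$
$p{\left(w,10 \right)} - -14445 = \left(5 + 5\right) - -14445 = 10 + 14445 = 14455$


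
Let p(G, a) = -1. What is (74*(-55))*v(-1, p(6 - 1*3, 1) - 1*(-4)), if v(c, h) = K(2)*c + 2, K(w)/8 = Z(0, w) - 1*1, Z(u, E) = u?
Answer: -40700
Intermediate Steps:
K(w) = -8 (K(w) = 8*(0 - 1*1) = 8*(0 - 1) = 8*(-1) = -8)
v(c, h) = 2 - 8*c (v(c, h) = -8*c + 2 = 2 - 8*c)
(74*(-55))*v(-1, p(6 - 1*3, 1) - 1*(-4)) = (74*(-55))*(2 - 8*(-1)) = -4070*(2 + 8) = -4070*10 = -40700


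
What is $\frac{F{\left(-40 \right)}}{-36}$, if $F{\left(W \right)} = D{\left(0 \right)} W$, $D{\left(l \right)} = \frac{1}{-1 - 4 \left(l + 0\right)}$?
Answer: $- \frac{10}{9} \approx -1.1111$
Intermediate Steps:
$D{\left(l \right)} = \frac{1}{-1 - 4 l}$
$F{\left(W \right)} = - W$ ($F{\left(W \right)} = - \frac{1}{1 + 4 \cdot 0} W = - \frac{1}{1 + 0} W = - 1^{-1} W = \left(-1\right) 1 W = - W$)
$\frac{F{\left(-40 \right)}}{-36} = \frac{\left(-1\right) \left(-40\right)}{-36} = \left(- \frac{1}{36}\right) 40 = - \frac{10}{9}$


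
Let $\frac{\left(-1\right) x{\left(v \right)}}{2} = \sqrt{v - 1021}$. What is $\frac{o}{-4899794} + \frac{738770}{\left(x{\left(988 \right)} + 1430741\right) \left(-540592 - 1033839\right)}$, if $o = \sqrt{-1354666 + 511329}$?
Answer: $\frac{- 3619820813380 i + 2252602983371 \sqrt{843337} - 34637482 i \sqrt{230001}}{7714387567214 \left(2 \sqrt{33} + 1430741 i\right)} \approx -3.2796 \cdot 10^{-7} - 0.00018742 i$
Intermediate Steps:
$x{\left(v \right)} = - 2 \sqrt{-1021 + v}$ ($x{\left(v \right)} = - 2 \sqrt{v - 1021} = - 2 \sqrt{-1021 + v}$)
$o = i \sqrt{843337}$ ($o = \sqrt{-843337} = i \sqrt{843337} \approx 918.33 i$)
$\frac{o}{-4899794} + \frac{738770}{\left(x{\left(988 \right)} + 1430741\right) \left(-540592 - 1033839\right)} = \frac{i \sqrt{843337}}{-4899794} + \frac{738770}{\left(- 2 \sqrt{-1021 + 988} + 1430741\right) \left(-540592 - 1033839\right)} = i \sqrt{843337} \left(- \frac{1}{4899794}\right) + \frac{738770}{\left(- 2 \sqrt{-33} + 1430741\right) \left(-1574431\right)} = - \frac{i \sqrt{843337}}{4899794} + \frac{738770}{\left(- 2 i \sqrt{33} + 1430741\right) \left(-1574431\right)} = - \frac{i \sqrt{843337}}{4899794} + \frac{738770}{\left(1430741 - 2 i \sqrt{33}\right) \left(-1574431\right)} = - \frac{i \sqrt{843337}}{4899794} + \frac{738770}{-2252602983371 + 3148862 i \sqrt{33}} = \frac{738770}{-2252602983371 + 3148862 i \sqrt{33}} - \frac{i \sqrt{843337}}{4899794}$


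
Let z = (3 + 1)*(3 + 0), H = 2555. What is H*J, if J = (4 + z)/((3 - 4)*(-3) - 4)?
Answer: -40880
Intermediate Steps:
z = 12 (z = 4*3 = 12)
J = -16 (J = (4 + 12)/((3 - 4)*(-3) - 4) = 16/(-1*(-3) - 4) = 16/(3 - 4) = 16/(-1) = 16*(-1) = -16)
H*J = 2555*(-16) = -40880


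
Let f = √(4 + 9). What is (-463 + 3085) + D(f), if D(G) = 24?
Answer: 2646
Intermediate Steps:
f = √13 ≈ 3.6056
(-463 + 3085) + D(f) = (-463 + 3085) + 24 = 2622 + 24 = 2646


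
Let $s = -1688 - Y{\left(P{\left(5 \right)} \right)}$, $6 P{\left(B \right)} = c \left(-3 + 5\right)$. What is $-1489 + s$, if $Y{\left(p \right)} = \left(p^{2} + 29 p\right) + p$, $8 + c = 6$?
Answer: $- \frac{28417}{9} \approx -3157.4$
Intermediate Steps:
$c = -2$ ($c = -8 + 6 = -2$)
$P{\left(B \right)} = - \frac{2}{3}$ ($P{\left(B \right)} = \frac{\left(-2\right) \left(-3 + 5\right)}{6} = \frac{\left(-2\right) 2}{6} = \frac{1}{6} \left(-4\right) = - \frac{2}{3}$)
$Y{\left(p \right)} = p^{2} + 30 p$
$s = - \frac{15016}{9}$ ($s = -1688 - - \frac{2 \left(30 - \frac{2}{3}\right)}{3} = -1688 - \left(- \frac{2}{3}\right) \frac{88}{3} = -1688 - - \frac{176}{9} = -1688 + \frac{176}{9} = - \frac{15016}{9} \approx -1668.4$)
$-1489 + s = -1489 - \frac{15016}{9} = - \frac{28417}{9}$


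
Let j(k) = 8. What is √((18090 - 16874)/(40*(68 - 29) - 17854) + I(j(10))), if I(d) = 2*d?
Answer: 12*√7340447/8147 ≈ 3.9907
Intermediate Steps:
√((18090 - 16874)/(40*(68 - 29) - 17854) + I(j(10))) = √((18090 - 16874)/(40*(68 - 29) - 17854) + 2*8) = √(1216/(40*39 - 17854) + 16) = √(1216/(1560 - 17854) + 16) = √(1216/(-16294) + 16) = √(1216*(-1/16294) + 16) = √(-608/8147 + 16) = √(129744/8147) = 12*√7340447/8147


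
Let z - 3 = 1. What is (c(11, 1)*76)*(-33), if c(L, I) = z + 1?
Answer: -12540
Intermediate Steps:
z = 4 (z = 3 + 1 = 4)
c(L, I) = 5 (c(L, I) = 4 + 1 = 5)
(c(11, 1)*76)*(-33) = (5*76)*(-33) = 380*(-33) = -12540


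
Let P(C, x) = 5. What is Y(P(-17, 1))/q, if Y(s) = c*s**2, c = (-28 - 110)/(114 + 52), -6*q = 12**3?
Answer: 575/7968 ≈ 0.072164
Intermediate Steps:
q = -288 (q = -1/6*12**3 = -1/6*1728 = -288)
c = -69/83 (c = -138/166 = -138*1/166 = -69/83 ≈ -0.83133)
Y(s) = -69*s**2/83
Y(P(-17, 1))/q = -69/83*5**2/(-288) = -69/83*25*(-1/288) = -1725/83*(-1/288) = 575/7968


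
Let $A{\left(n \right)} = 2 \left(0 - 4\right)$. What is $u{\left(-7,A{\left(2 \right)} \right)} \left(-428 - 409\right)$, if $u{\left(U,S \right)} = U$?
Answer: $5859$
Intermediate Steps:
$A{\left(n \right)} = -8$ ($A{\left(n \right)} = 2 \left(-4\right) = -8$)
$u{\left(-7,A{\left(2 \right)} \right)} \left(-428 - 409\right) = - 7 \left(-428 - 409\right) = \left(-7\right) \left(-837\right) = 5859$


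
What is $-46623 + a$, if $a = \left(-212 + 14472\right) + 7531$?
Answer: $-24832$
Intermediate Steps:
$a = 21791$ ($a = 14260 + 7531 = 21791$)
$-46623 + a = -46623 + 21791 = -24832$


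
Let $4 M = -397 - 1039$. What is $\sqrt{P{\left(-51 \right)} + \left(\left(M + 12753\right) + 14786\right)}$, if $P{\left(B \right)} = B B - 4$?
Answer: $\sqrt{29777} \approx 172.56$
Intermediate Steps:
$M = -359$ ($M = \frac{-397 - 1039}{4} = \frac{1}{4} \left(-1436\right) = -359$)
$P{\left(B \right)} = -4 + B^{2}$ ($P{\left(B \right)} = B^{2} - 4 = -4 + B^{2}$)
$\sqrt{P{\left(-51 \right)} + \left(\left(M + 12753\right) + 14786\right)} = \sqrt{\left(-4 + \left(-51\right)^{2}\right) + \left(\left(-359 + 12753\right) + 14786\right)} = \sqrt{\left(-4 + 2601\right) + \left(12394 + 14786\right)} = \sqrt{2597 + 27180} = \sqrt{29777}$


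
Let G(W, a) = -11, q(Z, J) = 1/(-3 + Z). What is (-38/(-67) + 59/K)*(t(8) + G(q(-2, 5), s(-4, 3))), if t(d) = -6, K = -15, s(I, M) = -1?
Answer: 57511/1005 ≈ 57.225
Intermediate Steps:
(-38/(-67) + 59/K)*(t(8) + G(q(-2, 5), s(-4, 3))) = (-38/(-67) + 59/(-15))*(-6 - 11) = (-38*(-1/67) + 59*(-1/15))*(-17) = (38/67 - 59/15)*(-17) = -3383/1005*(-17) = 57511/1005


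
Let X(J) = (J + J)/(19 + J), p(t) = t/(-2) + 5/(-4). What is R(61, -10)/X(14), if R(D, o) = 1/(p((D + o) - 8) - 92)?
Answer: -11/1071 ≈ -0.010271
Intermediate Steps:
p(t) = -5/4 - t/2 (p(t) = t*(-1/2) + 5*(-1/4) = -t/2 - 5/4 = -5/4 - t/2)
X(J) = 2*J/(19 + J) (X(J) = (2*J)/(19 + J) = 2*J/(19 + J))
R(D, o) = 1/(-357/4 - D/2 - o/2) (R(D, o) = 1/((-5/4 - ((D + o) - 8)/2) - 92) = 1/((-5/4 - (-8 + D + o)/2) - 92) = 1/((-5/4 + (4 - D/2 - o/2)) - 92) = 1/((11/4 - D/2 - o/2) - 92) = 1/(-357/4 - D/2 - o/2))
R(61, -10)/X(14) = (-4/(357 + 2*61 + 2*(-10)))/((2*14/(19 + 14))) = (-4/(357 + 122 - 20))/((2*14/33)) = (-4/459)/((2*14*(1/33))) = (-4*1/459)/(28/33) = -4/459*33/28 = -11/1071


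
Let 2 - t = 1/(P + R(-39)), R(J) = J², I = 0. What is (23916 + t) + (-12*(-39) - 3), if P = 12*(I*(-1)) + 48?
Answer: 38256926/1569 ≈ 24383.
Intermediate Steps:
P = 48 (P = 12*(0*(-1)) + 48 = 12*0 + 48 = 0 + 48 = 48)
t = 3137/1569 (t = 2 - 1/(48 + (-39)²) = 2 - 1/(48 + 1521) = 2 - 1/1569 = 3137/1569 ≈ 1.9994)
(23916 + t) + (-12*(-39) - 3) = (23916 + 3137/1569) + (-12*(-39) - 3) = 37527341/1569 + (468 - 3) = 37527341/1569 + 465 = 38256926/1569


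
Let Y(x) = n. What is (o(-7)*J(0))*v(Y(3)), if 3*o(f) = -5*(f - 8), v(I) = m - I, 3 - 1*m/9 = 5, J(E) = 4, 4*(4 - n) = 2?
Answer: -2150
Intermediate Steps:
n = 7/2 (n = 4 - ¼*2 = 4 - ½ = 7/2 ≈ 3.5000)
Y(x) = 7/2
m = -18 (m = 27 - 9*5 = 27 - 45 = -18)
v(I) = -18 - I
o(f) = 40/3 - 5*f/3 (o(f) = (-5*(f - 8))/3 = (-5*(-8 + f))/3 = (40 - 5*f)/3 = 40/3 - 5*f/3)
(o(-7)*J(0))*v(Y(3)) = ((40/3 - 5/3*(-7))*4)*(-18 - 1*7/2) = ((40/3 + 35/3)*4)*(-18 - 7/2) = (25*4)*(-43/2) = 100*(-43/2) = -2150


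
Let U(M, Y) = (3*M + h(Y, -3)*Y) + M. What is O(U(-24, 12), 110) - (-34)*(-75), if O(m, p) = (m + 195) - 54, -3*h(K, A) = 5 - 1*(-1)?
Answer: -2529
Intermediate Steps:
h(K, A) = -2 (h(K, A) = -(5 - 1*(-1))/3 = -(5 + 1)/3 = -1/3*6 = -2)
U(M, Y) = -2*Y + 4*M (U(M, Y) = (3*M - 2*Y) + M = (-2*Y + 3*M) + M = -2*Y + 4*M)
O(m, p) = 141 + m (O(m, p) = (195 + m) - 54 = 141 + m)
O(U(-24, 12), 110) - (-34)*(-75) = (141 + (-2*12 + 4*(-24))) - (-34)*(-75) = (141 + (-24 - 96)) - 1*2550 = (141 - 120) - 2550 = 21 - 2550 = -2529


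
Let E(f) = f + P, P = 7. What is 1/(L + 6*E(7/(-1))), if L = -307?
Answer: -1/307 ≈ -0.0032573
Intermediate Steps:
E(f) = 7 + f (E(f) = f + 7 = 7 + f)
1/(L + 6*E(7/(-1))) = 1/(-307 + 6*(7 + 7/(-1))) = 1/(-307 + 6*(7 + 7*(-1))) = 1/(-307 + 6*(7 - 7)) = 1/(-307 + 6*0) = 1/(-307 + 0) = 1/(-307) = -1/307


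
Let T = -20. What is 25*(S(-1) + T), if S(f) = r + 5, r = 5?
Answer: -250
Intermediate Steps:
S(f) = 10 (S(f) = 5 + 5 = 10)
25*(S(-1) + T) = 25*(10 - 20) = 25*(-10) = -250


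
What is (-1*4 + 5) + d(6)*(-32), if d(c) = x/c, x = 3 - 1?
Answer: -29/3 ≈ -9.6667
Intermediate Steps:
x = 2
d(c) = 2/c
(-1*4 + 5) + d(6)*(-32) = (-1*4 + 5) + (2/6)*(-32) = (-4 + 5) + (2*(⅙))*(-32) = 1 + (⅓)*(-32) = 1 - 32/3 = -29/3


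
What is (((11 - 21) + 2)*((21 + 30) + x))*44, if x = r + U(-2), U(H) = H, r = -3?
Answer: -16192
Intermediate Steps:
x = -5 (x = -3 - 2 = -5)
(((11 - 21) + 2)*((21 + 30) + x))*44 = (((11 - 21) + 2)*((21 + 30) - 5))*44 = ((-10 + 2)*(51 - 5))*44 = -8*46*44 = -368*44 = -16192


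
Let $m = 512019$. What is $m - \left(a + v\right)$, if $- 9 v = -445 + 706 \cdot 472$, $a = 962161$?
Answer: $- \frac{1239497}{3} \approx -4.1317 \cdot 10^{5}$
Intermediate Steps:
$v = - \frac{110929}{3}$ ($v = - \frac{-445 + 706 \cdot 472}{9} = - \frac{-445 + 333232}{9} = \left(- \frac{1}{9}\right) 332787 = - \frac{110929}{3} \approx -36976.0$)
$m - \left(a + v\right) = 512019 - \left(962161 - \frac{110929}{3}\right) = 512019 - \frac{2775554}{3} = - \frac{1239497}{3}$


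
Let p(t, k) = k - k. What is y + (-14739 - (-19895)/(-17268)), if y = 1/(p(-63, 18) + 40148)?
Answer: -1277373592361/86659458 ≈ -14740.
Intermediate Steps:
p(t, k) = 0
y = 1/40148 (y = 1/(0 + 40148) = 1/40148 ≈ 2.4908e-5)
y + (-14739 - (-19895)/(-17268)) = 1/40148 + (-14739 - (-19895)/(-17268)) = 1/40148 + (-14739 - (-19895)*(-1)/17268) = 1/40148 + (-14739 - 1*19895/17268) = 1/40148 + (-14739 - 19895/17268) = 1/40148 - 254532947/17268 = -1277373592361/86659458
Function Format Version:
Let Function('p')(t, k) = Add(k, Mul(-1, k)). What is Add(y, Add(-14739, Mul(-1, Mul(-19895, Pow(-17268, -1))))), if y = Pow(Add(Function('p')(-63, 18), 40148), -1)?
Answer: Rational(-1277373592361, 86659458) ≈ -14740.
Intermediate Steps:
Function('p')(t, k) = 0
y = Rational(1, 40148) (y = Pow(Add(0, 40148), -1) = Pow(40148, -1) = Rational(1, 40148) ≈ 2.4908e-5)
Add(y, Add(-14739, Mul(-1, Mul(-19895, Pow(-17268, -1))))) = Add(Rational(1, 40148), Add(-14739, Mul(-1, Mul(-19895, Pow(-17268, -1))))) = Add(Rational(1, 40148), Add(-14739, Mul(-1, Mul(-19895, Rational(-1, 17268))))) = Add(Rational(1, 40148), Add(-14739, Mul(-1, Rational(19895, 17268)))) = Add(Rational(1, 40148), Add(-14739, Rational(-19895, 17268))) = Add(Rational(1, 40148), Rational(-254532947, 17268)) = Rational(-1277373592361, 86659458)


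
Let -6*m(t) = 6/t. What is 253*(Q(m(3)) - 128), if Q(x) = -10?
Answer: -34914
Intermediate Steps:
m(t) = -1/t
253*(Q(m(3)) - 128) = 253*(-10 - 128) = 253*(-138) = -34914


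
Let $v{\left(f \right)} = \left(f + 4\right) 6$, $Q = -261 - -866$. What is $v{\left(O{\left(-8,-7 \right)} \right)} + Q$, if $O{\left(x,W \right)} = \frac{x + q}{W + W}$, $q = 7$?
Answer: $\frac{4406}{7} \approx 629.43$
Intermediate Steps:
$Q = 605$ ($Q = -261 + 866 = 605$)
$O{\left(x,W \right)} = \frac{7 + x}{2 W}$ ($O{\left(x,W \right)} = \frac{x + 7}{W + W} = \frac{7 + x}{2 W}$)
$v{\left(f \right)} = 24 + 6 f$ ($v{\left(f \right)} = \left(4 + f\right) 6 = 24 + 6 f$)
$v{\left(O{\left(-8,-7 \right)} \right)} + Q = \left(24 + 6 \frac{7 - 8}{2 \left(-7\right)}\right) + 605 = \left(24 + 6 \cdot \frac{1}{2} \left(- \frac{1}{7}\right) \left(-1\right)\right) + 605 = \left(24 + 6 \cdot \frac{1}{14}\right) + 605 = \left(24 + \frac{3}{7}\right) + 605 = \frac{171}{7} + 605 = \frac{4406}{7}$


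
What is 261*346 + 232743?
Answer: 323049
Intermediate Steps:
261*346 + 232743 = 90306 + 232743 = 323049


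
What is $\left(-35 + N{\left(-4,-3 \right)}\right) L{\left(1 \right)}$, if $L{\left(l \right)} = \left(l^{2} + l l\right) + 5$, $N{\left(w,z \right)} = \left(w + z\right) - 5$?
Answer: $-329$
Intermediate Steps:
$N{\left(w,z \right)} = -5 + w + z$
$L{\left(l \right)} = 5 + 2 l^{2}$ ($L{\left(l \right)} = \left(l^{2} + l^{2}\right) + 5 = 2 l^{2} + 5 = 5 + 2 l^{2}$)
$\left(-35 + N{\left(-4,-3 \right)}\right) L{\left(1 \right)} = \left(-35 - 12\right) \left(5 + 2 \cdot 1^{2}\right) = \left(-35 - 12\right) \left(5 + 2 \cdot 1\right) = - 47 \left(5 + 2\right) = \left(-47\right) 7 = -329$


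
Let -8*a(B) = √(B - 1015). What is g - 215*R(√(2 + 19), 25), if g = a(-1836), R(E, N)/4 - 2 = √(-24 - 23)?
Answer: -1720 - 860*I*√47 - I*√2851/8 ≈ -1720.0 - 5902.5*I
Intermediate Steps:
a(B) = -√(-1015 + B)/8 (a(B) = -√(B - 1015)/8 = -√(-1015 + B)/8)
R(E, N) = 8 + 4*I*√47 (R(E, N) = 8 + 4*√(-24 - 23) = 8 + 4*√(-47) = 8 + 4*(I*√47) = 8 + 4*I*√47)
g = -I*√2851/8 (g = -√(-1015 - 1836)/8 = -I*√2851/8 ≈ -6.6743*I)
g - 215*R(√(2 + 19), 25) = -I*√2851/8 - 215*(8 + 4*I*√47) = -I*√2851/8 - (1720 + 860*I*√47) = -I*√2851/8 + (-1720 - 860*I*√47) = -1720 - 860*I*√47 - I*√2851/8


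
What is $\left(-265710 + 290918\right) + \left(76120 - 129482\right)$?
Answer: $-28154$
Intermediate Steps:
$\left(-265710 + 290918\right) + \left(76120 - 129482\right) = 25208 + \left(76120 - 129482\right) = 25208 - 53362 = -28154$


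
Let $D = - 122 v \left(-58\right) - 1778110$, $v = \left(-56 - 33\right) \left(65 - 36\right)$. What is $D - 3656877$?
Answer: $-23698143$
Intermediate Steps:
$v = -2581$ ($v = \left(-89\right) 29 = -2581$)
$D = -20041266$ ($D = \left(-122\right) \left(-2581\right) \left(-58\right) - 1778110 = 314882 \left(-58\right) - 1778110 = -18263156 - 1778110 = -20041266$)
$D - 3656877 = -20041266 - 3656877 = -23698143$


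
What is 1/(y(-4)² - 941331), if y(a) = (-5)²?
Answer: -1/940706 ≈ -1.0630e-6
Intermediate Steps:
y(a) = 25
1/(y(-4)² - 941331) = 1/(25² - 941331) = 1/(625 - 941331) = 1/(-940706) = -1/940706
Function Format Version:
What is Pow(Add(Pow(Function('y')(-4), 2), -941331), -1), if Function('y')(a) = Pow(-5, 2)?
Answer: Rational(-1, 940706) ≈ -1.0630e-6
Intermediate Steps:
Function('y')(a) = 25
Pow(Add(Pow(Function('y')(-4), 2), -941331), -1) = Pow(Add(Pow(25, 2), -941331), -1) = Pow(Add(625, -941331), -1) = Pow(-940706, -1) = Rational(-1, 940706)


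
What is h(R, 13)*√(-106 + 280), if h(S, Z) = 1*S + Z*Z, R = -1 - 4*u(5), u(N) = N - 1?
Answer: 152*√174 ≈ 2005.0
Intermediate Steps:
u(N) = -1 + N
R = -17 (R = -1 - 4*(-1 + 5) = -1 - 4*4 = -1 - 16 = -17)
h(S, Z) = S + Z²
h(R, 13)*√(-106 + 280) = (-17 + 13²)*√(-106 + 280) = (-17 + 169)*√174 = 152*√174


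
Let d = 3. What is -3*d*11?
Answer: -99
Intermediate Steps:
-3*d*11 = -3*3*11 = -9*11 = -99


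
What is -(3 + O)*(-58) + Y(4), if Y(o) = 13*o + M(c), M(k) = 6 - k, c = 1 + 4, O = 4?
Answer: 459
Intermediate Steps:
c = 5
Y(o) = 1 + 13*o (Y(o) = 13*o + (6 - 1*5) = 13*o + (6 - 5) = 13*o + 1 = 1 + 13*o)
-(3 + O)*(-58) + Y(4) = -(3 + 4)*(-58) + (1 + 13*4) = -1*7*(-58) + (1 + 52) = -7*(-58) + 53 = 406 + 53 = 459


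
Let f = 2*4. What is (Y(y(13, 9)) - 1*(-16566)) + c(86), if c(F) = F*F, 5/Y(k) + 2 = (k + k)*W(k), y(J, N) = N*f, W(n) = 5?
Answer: 17204721/718 ≈ 23962.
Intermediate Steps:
f = 8
y(J, N) = 8*N (y(J, N) = N*8 = 8*N)
Y(k) = 5/(-2 + 10*k) (Y(k) = 5/(-2 + (k + k)*5) = 5/(-2 + (2*k)*5) = 5/(-2 + 10*k))
c(F) = F**2
(Y(y(13, 9)) - 1*(-16566)) + c(86) = (5/(2*(-1 + 5*(8*9))) - 1*(-16566)) + 86**2 = (5/(2*(-1 + 5*72)) + 16566) + 7396 = (5/(2*(-1 + 360)) + 16566) + 7396 = ((5/2)/359 + 16566) + 7396 = ((5/2)*(1/359) + 16566) + 7396 = (5/718 + 16566) + 7396 = 11894393/718 + 7396 = 17204721/718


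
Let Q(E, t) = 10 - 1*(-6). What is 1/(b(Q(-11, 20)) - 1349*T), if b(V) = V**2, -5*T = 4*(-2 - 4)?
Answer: -5/31096 ≈ -0.00016079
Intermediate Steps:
Q(E, t) = 16 (Q(E, t) = 10 + 6 = 16)
T = 24/5 (T = -4*(-2 - 4)/5 = -4*(-6)/5 = -1/5*(-24) = 24/5 ≈ 4.8000)
1/(b(Q(-11, 20)) - 1349*T) = 1/(16**2 - 1349*24/5) = 1/(256 - 32376/5) = 1/(-31096/5) = -5/31096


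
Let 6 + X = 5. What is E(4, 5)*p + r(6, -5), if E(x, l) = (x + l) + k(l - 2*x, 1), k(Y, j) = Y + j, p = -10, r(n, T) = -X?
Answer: -69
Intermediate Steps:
X = -1 (X = -6 + 5 = -1)
r(n, T) = 1 (r(n, T) = -1*(-1) = 1)
E(x, l) = 1 - x + 2*l (E(x, l) = (x + l) + ((l - 2*x) + 1) = (l + x) + (1 + l - 2*x) = 1 - x + 2*l)
E(4, 5)*p + r(6, -5) = (1 - 1*4 + 2*5)*(-10) + 1 = (1 - 4 + 10)*(-10) + 1 = 7*(-10) + 1 = -70 + 1 = -69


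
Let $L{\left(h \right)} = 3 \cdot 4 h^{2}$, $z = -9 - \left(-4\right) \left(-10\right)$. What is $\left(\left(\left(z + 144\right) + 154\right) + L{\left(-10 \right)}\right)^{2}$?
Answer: $2099601$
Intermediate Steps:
$z = -49$ ($z = -9 - 40 = -49$)
$L{\left(h \right)} = 12 h^{2}$
$\left(\left(\left(z + 144\right) + 154\right) + L{\left(-10 \right)}\right)^{2} = \left(\left(\left(-49 + 144\right) + 154\right) + 12 \left(-10\right)^{2}\right)^{2} = \left(\left(95 + 154\right) + 12 \cdot 100\right)^{2} = \left(249 + 1200\right)^{2} = 1449^{2} = 2099601$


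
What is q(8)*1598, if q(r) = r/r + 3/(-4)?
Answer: 799/2 ≈ 399.50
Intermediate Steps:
q(r) = ¼ (q(r) = 1 + 3*(-¼) = 1 - ¾ = ¼)
q(8)*1598 = (¼)*1598 = 799/2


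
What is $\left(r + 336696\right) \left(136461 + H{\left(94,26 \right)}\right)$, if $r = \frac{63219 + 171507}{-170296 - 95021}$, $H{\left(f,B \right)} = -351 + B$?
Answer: $\frac{311824527250544}{6803} \approx 4.5836 \cdot 10^{10}$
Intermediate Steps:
$r = - \frac{78242}{88439}$ ($r = \frac{234726}{-265317} = 234726 \left(- \frac{1}{265317}\right) = - \frac{78242}{88439} \approx -0.8847$)
$\left(r + 336696\right) \left(136461 + H{\left(94,26 \right)}\right) = \left(- \frac{78242}{88439} + 336696\right) \left(136461 + \left(-351 + 26\right)\right) = \frac{29776979302 \left(136461 - 325\right)}{88439} = \frac{29776979302}{88439} \cdot 136136 = \frac{311824527250544}{6803}$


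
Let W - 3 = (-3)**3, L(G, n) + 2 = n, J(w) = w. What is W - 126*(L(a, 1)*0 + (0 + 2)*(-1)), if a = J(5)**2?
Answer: 228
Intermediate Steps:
a = 25 (a = 5**2 = 25)
L(G, n) = -2 + n
W = -24 (W = 3 + (-3)**3 = 3 - 27 = -24)
W - 126*(L(a, 1)*0 + (0 + 2)*(-1)) = -24 - 126*((-2 + 1)*0 + (0 + 2)*(-1)) = -24 - 126*(-1*0 + 2*(-1)) = -24 - 126*(0 - 2) = -24 - 126*(-2) = -24 - 1*(-252) = -24 + 252 = 228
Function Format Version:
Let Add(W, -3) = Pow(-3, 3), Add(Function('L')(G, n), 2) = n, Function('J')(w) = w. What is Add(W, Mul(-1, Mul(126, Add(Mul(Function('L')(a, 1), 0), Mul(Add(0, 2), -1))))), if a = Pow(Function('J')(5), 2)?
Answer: 228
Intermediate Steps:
a = 25 (a = Pow(5, 2) = 25)
Function('L')(G, n) = Add(-2, n)
W = -24 (W = Add(3, Pow(-3, 3)) = Add(3, -27) = -24)
Add(W, Mul(-1, Mul(126, Add(Mul(Function('L')(a, 1), 0), Mul(Add(0, 2), -1))))) = Add(-24, Mul(-1, Mul(126, Add(Mul(Add(-2, 1), 0), Mul(Add(0, 2), -1))))) = Add(-24, Mul(-1, Mul(126, Add(Mul(-1, 0), Mul(2, -1))))) = Add(-24, Mul(-1, Mul(126, Add(0, -2)))) = Add(-24, Mul(-1, Mul(126, -2))) = Add(-24, Mul(-1, -252)) = Add(-24, 252) = 228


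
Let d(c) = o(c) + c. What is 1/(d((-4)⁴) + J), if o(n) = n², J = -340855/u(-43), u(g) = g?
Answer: 43/3169911 ≈ 1.3565e-5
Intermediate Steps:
J = 340855/43 (J = -340855/(-43) = -340855*(-1/43) = 340855/43 ≈ 7926.9)
d(c) = c + c² (d(c) = c² + c = c + c²)
1/(d((-4)⁴) + J) = 1/((-4)⁴*(1 + (-4)⁴) + 340855/43) = 1/(256*(1 + 256) + 340855/43) = 1/(256*257 + 340855/43) = 1/(65792 + 340855/43) = 1/(3169911/43) = 43/3169911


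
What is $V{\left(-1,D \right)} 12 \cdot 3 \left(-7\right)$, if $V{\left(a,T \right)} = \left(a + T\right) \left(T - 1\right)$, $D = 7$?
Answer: $-9072$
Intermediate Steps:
$V{\left(a,T \right)} = \left(-1 + T\right) \left(T + a\right)$ ($V{\left(a,T \right)} = \left(T + a\right) \left(-1 + T\right) = \left(-1 + T\right) \left(T + a\right)$)
$V{\left(-1,D \right)} 12 \cdot 3 \left(-7\right) = \left(7^{2} - 7 - -1 + 7 \left(-1\right)\right) 12 \cdot 3 \left(-7\right) = \left(49 - 7 + 1 - 7\right) 36 \left(-7\right) = 36 \left(-252\right) = -9072$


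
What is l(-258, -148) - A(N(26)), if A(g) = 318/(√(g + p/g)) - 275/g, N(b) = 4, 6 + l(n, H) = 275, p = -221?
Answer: 1351/4 + 636*I*√205/205 ≈ 337.75 + 44.42*I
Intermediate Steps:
l(n, H) = 269 (l(n, H) = -6 + 275 = 269)
A(g) = -275/g + 318/√(g - 221/g) (A(g) = 318/(√(g - 221/g)) - 275/g = 318/√(g - 221/g) - 275/g = -275/g + 318/√(g - 221/g))
l(-258, -148) - A(N(26)) = 269 - (-275/4 + 318/√(4 - 221/4)) = 269 - (-275/4 + 318/√(-205/4)) = 269 - (-275/4 + 318*(-2*I*√205/205)) = 269 - (-275/4 - 636*I*√205/205) = 269 + (275/4 + 636*I*√205/205) = 1351/4 + 636*I*√205/205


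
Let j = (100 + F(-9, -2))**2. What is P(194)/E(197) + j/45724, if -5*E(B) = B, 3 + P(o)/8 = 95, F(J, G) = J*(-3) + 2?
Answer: -164986043/9007628 ≈ -18.316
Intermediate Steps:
F(J, G) = 2 - 3*J (F(J, G) = -3*J + 2 = 2 - 3*J)
j = 16641 (j = (100 + (2 - 3*(-9)))**2 = (100 + (2 + 27))**2 = (100 + 29)**2 = 129**2 = 16641)
P(o) = 736 (P(o) = -24 + 8*95 = -24 + 760 = 736)
E(B) = -B/5
P(194)/E(197) + j/45724 = 736/((-1/5*197)) + 16641/45724 = 736/(-197/5) + 16641*(1/45724) = 736*(-5/197) + 16641/45724 = -3680/197 + 16641/45724 = -164986043/9007628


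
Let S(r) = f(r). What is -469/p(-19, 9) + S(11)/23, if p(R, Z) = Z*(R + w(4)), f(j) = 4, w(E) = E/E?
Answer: 11435/3726 ≈ 3.0690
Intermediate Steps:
w(E) = 1
S(r) = 4
p(R, Z) = Z*(1 + R) (p(R, Z) = Z*(R + 1) = Z*(1 + R))
-469/p(-19, 9) + S(11)/23 = -469*1/(9*(1 - 19)) + 4/23 = -469/(9*(-18)) + 4*(1/23) = -469/(-162) + 4/23 = -469*(-1/162) + 4/23 = 469/162 + 4/23 = 11435/3726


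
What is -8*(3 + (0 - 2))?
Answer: -8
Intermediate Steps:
-8*(3 + (0 - 2)) = -8*(3 - 2) = -8*1 = -8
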